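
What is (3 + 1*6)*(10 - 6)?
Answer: 36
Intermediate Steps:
(3 + 1*6)*(10 - 6) = (3 + 6)*4 = 9*4 = 36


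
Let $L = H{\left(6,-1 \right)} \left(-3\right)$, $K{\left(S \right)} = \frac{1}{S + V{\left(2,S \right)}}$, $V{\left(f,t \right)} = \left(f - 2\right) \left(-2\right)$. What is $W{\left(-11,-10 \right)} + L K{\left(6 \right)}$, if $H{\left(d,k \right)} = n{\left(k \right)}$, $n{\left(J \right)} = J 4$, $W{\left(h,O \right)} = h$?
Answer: $-9$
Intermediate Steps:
$n{\left(J \right)} = 4 J$
$H{\left(d,k \right)} = 4 k$
$V{\left(f,t \right)} = 4 - 2 f$ ($V{\left(f,t \right)} = \left(-2 + f\right) \left(-2\right) = 4 - 2 f$)
$K{\left(S \right)} = \frac{1}{S}$ ($K{\left(S \right)} = \frac{1}{S + \left(4 - 4\right)} = \frac{1}{S + 0} = \frac{1}{S}$)
$L = 12$ ($L = 4 \left(-1\right) \left(-3\right) = \left(-4\right) \left(-3\right) = 12$)
$W{\left(-11,-10 \right)} + L K{\left(6 \right)} = -11 + \frac{12}{6} = -11 + 12 \cdot \frac{1}{6} = -11 + 2 = -9$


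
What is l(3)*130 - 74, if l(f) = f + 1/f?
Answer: 1078/3 ≈ 359.33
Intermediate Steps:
l(3)*130 - 74 = (3 + 1/3)*130 - 74 = (3 + ⅓)*130 - 74 = (10/3)*130 - 74 = 1300/3 - 74 = 1078/3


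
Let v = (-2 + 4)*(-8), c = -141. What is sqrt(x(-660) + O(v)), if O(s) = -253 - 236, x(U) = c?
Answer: 3*I*sqrt(70) ≈ 25.1*I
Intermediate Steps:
v = -16 (v = 2*(-8) = -16)
x(U) = -141
O(s) = -489
sqrt(x(-660) + O(v)) = sqrt(-141 - 489) = sqrt(-630) = 3*I*sqrt(70)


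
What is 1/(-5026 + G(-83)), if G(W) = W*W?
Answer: 1/1863 ≈ 0.00053677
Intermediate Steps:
G(W) = W²
1/(-5026 + G(-83)) = 1/(-5026 + (-83)²) = 1/(-5026 + 6889) = 1/1863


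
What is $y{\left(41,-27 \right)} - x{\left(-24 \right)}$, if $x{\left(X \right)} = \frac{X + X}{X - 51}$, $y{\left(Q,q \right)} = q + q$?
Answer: $- \frac{1366}{25} \approx -54.64$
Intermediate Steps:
$y{\left(Q,q \right)} = 2 q$
$x{\left(X \right)} = \frac{2 X}{-51 + X}$
$y{\left(41,-27 \right)} - x{\left(-24 \right)} = 2 \left(-27\right) - 2 \left(-24\right) \frac{1}{-51 - 24} = -54 - 2 \left(-24\right) \frac{1}{-75} = -54 - 2 \left(-24\right) \left(- \frac{1}{75}\right) = -54 - \frac{16}{25} = - \frac{1366}{25}$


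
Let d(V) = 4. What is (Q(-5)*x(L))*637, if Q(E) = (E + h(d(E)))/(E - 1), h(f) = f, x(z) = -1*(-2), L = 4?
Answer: 637/3 ≈ 212.33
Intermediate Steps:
x(z) = 2
Q(E) = (4 + E)/(-1 + E) (Q(E) = (E + 4)/(E - 1) = (4 + E)/(-1 + E))
(Q(-5)*x(L))*637 = (((4 - 5)/(-1 - 5))*2)*637 = ((-1/(-6))*2)*637 = (-⅙*(-1)*2)*637 = ((⅙)*2)*637 = (⅓)*637 = 637/3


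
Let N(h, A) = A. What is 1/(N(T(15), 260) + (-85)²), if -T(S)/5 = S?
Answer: 1/7485 ≈ 0.00013360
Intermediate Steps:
T(S) = -5*S
1/(N(T(15), 260) + (-85)²) = 1/(260 + (-85)²) = 1/(260 + 7225) = 1/7485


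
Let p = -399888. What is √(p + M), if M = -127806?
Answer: I*√527694 ≈ 726.43*I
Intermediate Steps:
√(p + M) = √(-399888 - 127806) = √(-527694) = I*√527694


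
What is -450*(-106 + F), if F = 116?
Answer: -4500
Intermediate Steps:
-450*(-106 + F) = -450*(-106 + 116) = -450*10 = -4500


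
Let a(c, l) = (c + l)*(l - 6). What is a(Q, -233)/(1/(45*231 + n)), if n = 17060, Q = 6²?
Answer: 1292663765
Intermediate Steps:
Q = 36
a(c, l) = (-6 + l)*(c + l) (a(c, l) = (c + l)*(-6 + l) = (-6 + l)*(c + l))
a(Q, -233)/(1/(45*231 + n)) = ((-233)² - 6*36 - 6*(-233) + 36*(-233))/(1/(45*231 + 17060)) = (54289 - 216 + 1398 - 8388)/(1/(10395 + 17060)) = 47083/(1/27455) = 47083*27455 = 1292663765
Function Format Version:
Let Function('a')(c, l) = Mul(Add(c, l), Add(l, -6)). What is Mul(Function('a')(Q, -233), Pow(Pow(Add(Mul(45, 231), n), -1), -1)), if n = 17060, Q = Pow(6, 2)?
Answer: 1292663765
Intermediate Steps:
Q = 36
Function('a')(c, l) = Mul(Add(-6, l), Add(c, l)) (Function('a')(c, l) = Mul(Add(c, l), Add(-6, l)) = Mul(Add(-6, l), Add(c, l)))
Mul(Function('a')(Q, -233), Pow(Pow(Add(Mul(45, 231), n), -1), -1)) = Mul(Add(Pow(-233, 2), Mul(-6, 36), Mul(-6, -233), Mul(36, -233)), Pow(Pow(Add(Mul(45, 231), 17060), -1), -1)) = Mul(Add(54289, -216, 1398, -8388), Pow(Pow(Add(10395, 17060), -1), -1)) = Mul(47083, Pow(Pow(27455, -1), -1)) = Mul(47083, Pow(Rational(1, 27455), -1)) = Mul(47083, 27455) = 1292663765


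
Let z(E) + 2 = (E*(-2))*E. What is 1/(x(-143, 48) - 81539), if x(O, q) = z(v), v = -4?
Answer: -1/81573 ≈ -1.2259e-5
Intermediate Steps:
z(E) = -2 - 2*E² (z(E) = -2 + (E*(-2))*E = -2 + (-2*E)*E = -2 - 2*E²)
x(O, q) = -34 (x(O, q) = -2 - 2*(-4)² = -2 - 2*16 = -2 - 32 = -34)
1/(x(-143, 48) - 81539) = 1/(-34 - 81539) = 1/(-81573) = -1/81573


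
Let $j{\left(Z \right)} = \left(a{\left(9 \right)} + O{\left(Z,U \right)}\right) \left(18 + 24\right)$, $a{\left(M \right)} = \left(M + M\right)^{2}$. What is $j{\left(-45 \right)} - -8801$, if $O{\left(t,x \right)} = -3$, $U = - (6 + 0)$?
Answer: $22283$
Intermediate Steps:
$U = -6$ ($U = \left(-1\right) 6 = -6$)
$a{\left(M \right)} = 4 M^{2}$ ($a{\left(M \right)} = \left(2 M\right)^{2} = 4 M^{2}$)
$j{\left(Z \right)} = 13482$ ($j{\left(Z \right)} = \left(4 \cdot 9^{2} - 3\right) \left(18 + 24\right) = \left(4 \cdot 81 - 3\right) 42 = \left(324 - 3\right) 42 = 321 \cdot 42 = 13482$)
$j{\left(-45 \right)} - -8801 = 13482 - -8801 = 13482 + 8801 = 22283$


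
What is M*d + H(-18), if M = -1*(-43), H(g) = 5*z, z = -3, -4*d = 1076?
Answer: -11582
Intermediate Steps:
d = -269 (d = -¼*1076 = -269)
H(g) = -15 (H(g) = 5*(-3) = -15)
M = 43
M*d + H(-18) = 43*(-269) - 15 = -11567 - 15 = -11582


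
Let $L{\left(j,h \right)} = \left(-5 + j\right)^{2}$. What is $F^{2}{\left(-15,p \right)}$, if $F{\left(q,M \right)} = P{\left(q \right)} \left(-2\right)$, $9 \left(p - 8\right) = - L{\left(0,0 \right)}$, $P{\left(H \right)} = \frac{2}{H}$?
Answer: $\frac{16}{225} \approx 0.071111$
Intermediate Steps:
$p = \frac{47}{9}$ ($p = 8 + \frac{\left(-1\right) \left(-5 + 0\right)^{2}}{9} = 8 + \frac{\left(-1\right) \left(-5\right)^{2}}{9} = 8 + \frac{\left(-1\right) 25}{9} = 8 + \frac{1}{9} \left(-25\right) = 8 - \frac{25}{9} = \frac{47}{9} \approx 5.2222$)
$F{\left(q,M \right)} = - \frac{4}{q}$ ($F{\left(q,M \right)} = \frac{2}{q} \left(-2\right) = - \frac{4}{q}$)
$F^{2}{\left(-15,p \right)} = \left(- \frac{4}{-15}\right)^{2} = \left(\left(-4\right) \left(- \frac{1}{15}\right)\right)^{2} = \left(\frac{4}{15}\right)^{2} = \frac{16}{225}$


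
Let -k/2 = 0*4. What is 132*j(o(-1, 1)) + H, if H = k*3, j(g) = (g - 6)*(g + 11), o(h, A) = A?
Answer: -7920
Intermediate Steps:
k = 0 (k = -0*4 = -2*0 = 0)
j(g) = (-6 + g)*(11 + g)
H = 0 (H = 0*3 = 0)
132*j(o(-1, 1)) + H = 132*(-66 + 1**2 + 5*1) + 0 = 132*(-66 + 1 + 5) + 0 = 132*(-60) + 0 = -7920 + 0 = -7920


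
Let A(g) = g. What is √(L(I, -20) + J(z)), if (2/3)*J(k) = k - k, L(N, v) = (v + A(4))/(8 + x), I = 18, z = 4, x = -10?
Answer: 2*√2 ≈ 2.8284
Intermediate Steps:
L(N, v) = -2 - v/2 (L(N, v) = (v + 4)/(8 - 10) = (4 + v)/(-2) = (4 + v)*(-½) = -2 - v/2)
J(k) = 0 (J(k) = 3*(k - k)/2 = (3/2)*0 = 0)
√(L(I, -20) + J(z)) = √((-2 - ½*(-20)) + 0) = √((-2 + 10) + 0) = √(8 + 0) = √8 = 2*√2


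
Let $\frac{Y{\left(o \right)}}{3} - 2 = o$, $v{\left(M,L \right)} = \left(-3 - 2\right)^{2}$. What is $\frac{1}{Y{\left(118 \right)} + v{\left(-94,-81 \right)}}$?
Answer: $\frac{1}{385} \approx 0.0025974$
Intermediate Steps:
$v{\left(M,L \right)} = 25$ ($v{\left(M,L \right)} = \left(-5\right)^{2} = 25$)
$Y{\left(o \right)} = 6 + 3 o$
$\frac{1}{Y{\left(118 \right)} + v{\left(-94,-81 \right)}} = \frac{1}{\left(6 + 3 \cdot 118\right) + 25} = \frac{1}{\left(6 + 354\right) + 25} = \frac{1}{360 + 25} = \frac{1}{385}$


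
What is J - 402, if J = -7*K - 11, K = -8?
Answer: -357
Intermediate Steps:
J = 45 (J = -7*(-8) - 11 = 56 - 11 = 45)
J - 402 = 45 - 402 = -357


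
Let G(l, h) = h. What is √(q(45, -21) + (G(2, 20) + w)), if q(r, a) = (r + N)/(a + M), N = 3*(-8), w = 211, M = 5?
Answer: 35*√3/4 ≈ 15.155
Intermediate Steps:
N = -24
q(r, a) = (-24 + r)/(5 + a) (q(r, a) = (r - 24)/(a + 5) = (-24 + r)/(5 + a))
√(q(45, -21) + (G(2, 20) + w)) = √((-24 + 45)/(5 - 21) + (20 + 211)) = √(21/(-16) + 231) = √(-1/16*21 + 231) = √(-21/16 + 231) = √(3675/16) = 35*√3/4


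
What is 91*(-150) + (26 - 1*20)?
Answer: -13644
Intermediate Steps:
91*(-150) + (26 - 1*20) = -13650 + (26 - 20) = -13650 + 6 = -13644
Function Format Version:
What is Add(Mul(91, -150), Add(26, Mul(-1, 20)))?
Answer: -13644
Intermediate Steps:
Add(Mul(91, -150), Add(26, Mul(-1, 20))) = Add(-13650, Add(26, -20)) = Add(-13650, 6) = -13644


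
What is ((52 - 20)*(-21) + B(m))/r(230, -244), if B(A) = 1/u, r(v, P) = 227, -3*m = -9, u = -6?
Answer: -4033/1362 ≈ -2.9611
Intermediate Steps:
m = 3 (m = -⅓*(-9) = 3)
B(A) = -⅙ (B(A) = 1/(-6) = -⅙)
((52 - 20)*(-21) + B(m))/r(230, -244) = ((52 - 20)*(-21) - ⅙)/227 = (32*(-21) - ⅙)*(1/227) = (-672 - ⅙)*(1/227) = -4033/6*1/227 = -4033/1362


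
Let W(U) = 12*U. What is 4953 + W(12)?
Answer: 5097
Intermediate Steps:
4953 + W(12) = 4953 + 12*12 = 4953 + 144 = 5097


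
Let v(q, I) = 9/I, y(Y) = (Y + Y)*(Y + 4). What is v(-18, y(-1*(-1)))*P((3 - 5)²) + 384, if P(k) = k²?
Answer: 1992/5 ≈ 398.40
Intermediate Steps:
y(Y) = 2*Y*(4 + Y) (y(Y) = (2*Y)*(4 + Y) = 2*Y*(4 + Y))
v(-18, y(-1*(-1)))*P((3 - 5)²) + 384 = (9/((2*(-1*(-1))*(4 - 1*(-1)))))*((3 - 5)²)² + 384 = (9/((2*1*(4 + 1))))*((-2)²)² + 384 = (9/((2*1*5)))*4² + 384 = (9/10)*16 + 384 = 72/5 + 384 = 1992/5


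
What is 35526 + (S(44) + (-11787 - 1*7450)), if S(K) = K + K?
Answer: 16377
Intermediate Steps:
S(K) = 2*K
35526 + (S(44) + (-11787 - 1*7450)) = 35526 + (2*44 + (-11787 - 1*7450)) = 35526 + (88 + (-11787 - 7450)) = 35526 + (88 - 19237) = 35526 - 19149 = 16377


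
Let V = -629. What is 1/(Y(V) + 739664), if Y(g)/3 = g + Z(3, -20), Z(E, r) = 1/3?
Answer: 1/737778 ≈ 1.3554e-6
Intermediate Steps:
Z(E, r) = 1/3
Y(g) = 1 + 3*g (Y(g) = 3*(g + 1/3) = 3*(1/3 + g) = 1 + 3*g)
1/(Y(V) + 739664) = 1/((1 + 3*(-629)) + 739664) = 1/((1 - 1887) + 739664) = 1/(-1886 + 739664) = 1/737778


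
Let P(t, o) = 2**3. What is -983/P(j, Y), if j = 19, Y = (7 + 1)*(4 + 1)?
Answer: -983/8 ≈ -122.88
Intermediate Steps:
Y = 40 (Y = 8*5 = 40)
P(t, o) = 8
-983/P(j, Y) = -983/8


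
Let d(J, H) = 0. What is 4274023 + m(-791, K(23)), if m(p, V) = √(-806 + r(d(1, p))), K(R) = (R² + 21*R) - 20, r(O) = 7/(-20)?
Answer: 4274023 + I*√80635/10 ≈ 4.274e+6 + 28.396*I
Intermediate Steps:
r(O) = -7/20 (r(O) = 7*(-1/20) = -7/20)
K(R) = -20 + R² + 21*R
m(p, V) = I*√80635/10 (m(p, V) = √(-806 - 7/20) = √(-16127/20) = I*√80635/10)
4274023 + m(-791, K(23)) = 4274023 + I*√80635/10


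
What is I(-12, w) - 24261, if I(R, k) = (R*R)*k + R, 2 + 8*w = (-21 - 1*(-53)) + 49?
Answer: -22851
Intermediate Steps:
w = 79/8 (w = -1/4 + ((-21 - 1*(-53)) + 49)/8 = -1/4 + ((-21 + 53) + 49)/8 = -1/4 + (32 + 49)/8 = -1/4 + (1/8)*81 = -1/4 + 81/8 = 79/8 ≈ 9.8750)
I(R, k) = R + k*R**2 (I(R, k) = R**2*k + R = k*R**2 + R = R + k*R**2)
I(-12, w) - 24261 = -12*(1 - 12*79/8) - 24261 = -12*(1 - 237/2) - 24261 = -12*(-235/2) - 24261 = 1410 - 24261 = -22851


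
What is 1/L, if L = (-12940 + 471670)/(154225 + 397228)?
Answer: 551453/458730 ≈ 1.2021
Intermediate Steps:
L = 458730/551453 ≈ 0.83186
1/L = 1/(458730/551453) = 551453/458730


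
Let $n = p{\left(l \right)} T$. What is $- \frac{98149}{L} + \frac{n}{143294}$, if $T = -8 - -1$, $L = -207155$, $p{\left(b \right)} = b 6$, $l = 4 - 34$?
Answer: $\frac{7162589053}{14842034285} \approx 0.48259$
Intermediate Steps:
$l = -30$ ($l = 4 - 34 = -30$)
$p{\left(b \right)} = 6 b$
$T = -7$ ($T = -8 + 1 = -7$)
$n = 1260$ ($n = 6 \left(-30\right) \left(-7\right) = \left(-180\right) \left(-7\right) = 1260$)
$- \frac{98149}{L} + \frac{n}{143294} = - \frac{98149}{-207155} + \frac{1260}{143294} = \left(-98149\right) \left(- \frac{1}{207155}\right) + 1260 \cdot \frac{1}{143294} = \frac{98149}{207155} + \frac{630}{71647} = \frac{7162589053}{14842034285}$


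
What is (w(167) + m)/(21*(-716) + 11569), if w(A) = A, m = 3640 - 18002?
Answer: 14195/3467 ≈ 4.0943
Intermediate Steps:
m = -14362
(w(167) + m)/(21*(-716) + 11569) = (167 - 14362)/(21*(-716) + 11569) = -14195/(-15036 + 11569) = -14195/(-3467) = -14195*(-1/3467) = 14195/3467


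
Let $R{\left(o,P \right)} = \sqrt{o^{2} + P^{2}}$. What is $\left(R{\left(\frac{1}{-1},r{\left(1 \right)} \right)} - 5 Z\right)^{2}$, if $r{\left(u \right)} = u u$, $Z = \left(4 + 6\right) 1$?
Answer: $\left(50 - \sqrt{2}\right)^{2} \approx 2360.6$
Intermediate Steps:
$Z = 10$ ($Z = 10 \cdot 1 = 10$)
$r{\left(u \right)} = u^{2}$
$R{\left(o,P \right)} = \sqrt{P^{2} + o^{2}}$
$\left(R{\left(\frac{1}{-1},r{\left(1 \right)} \right)} - 5 Z\right)^{2} = \left(\sqrt{\left(1^{2}\right)^{2} + \left(\frac{1}{-1}\right)^{2}} - 50\right)^{2} = \left(\sqrt{1^{2} + \left(-1\right)^{2}} - 50\right)^{2} = \left(\sqrt{1 + 1} - 50\right)^{2} = \left(\sqrt{2} - 50\right)^{2} = \left(-50 + \sqrt{2}\right)^{2}$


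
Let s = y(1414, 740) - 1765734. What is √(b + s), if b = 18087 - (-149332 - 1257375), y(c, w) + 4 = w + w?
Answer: 2*I*√84866 ≈ 582.64*I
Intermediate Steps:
y(c, w) = -4 + 2*w (y(c, w) = -4 + (w + w) = -4 + 2*w)
b = 1424794 (b = 18087 - 1*(-1406707) = 18087 + 1406707 = 1424794)
s = -1764258 (s = (-4 + 2*740) - 1765734 = (-4 + 1480) - 1765734 = 1476 - 1765734 = -1764258)
√(b + s) = √(1424794 - 1764258) = √(-339464) = 2*I*√84866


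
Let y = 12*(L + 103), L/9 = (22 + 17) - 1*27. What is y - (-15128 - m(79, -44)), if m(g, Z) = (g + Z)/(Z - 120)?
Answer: 2896205/164 ≈ 17660.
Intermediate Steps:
m(g, Z) = (Z + g)/(-120 + Z)
L = 108 (L = 9*((22 + 17) - 1*27) = 9*(39 - 27) = 9*12 = 108)
y = 2532 (y = 12*(108 + 103) = 12*211 = 2532)
y - (-15128 - m(79, -44)) = 2532 - (-15128 - (-44 + 79)/(-120 - 44)) = 2532 - (-15128 - 35/(-164)) = 2532 - (-15128 - (-1)*35/164) = 2532 - (-15128 - 1*(-35/164)) = 2532 - (-15128 + 35/164) = 2532 - 1*(-2480957/164) = 2532 + 2480957/164 = 2896205/164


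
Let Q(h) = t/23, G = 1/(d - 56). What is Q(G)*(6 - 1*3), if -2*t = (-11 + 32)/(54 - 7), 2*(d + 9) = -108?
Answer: -63/2162 ≈ -0.029140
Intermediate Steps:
d = -63 (d = -9 + (1/2)*(-108) = -9 - 54 = -63)
G = -1/119 (G = 1/(-63 - 56) = 1/(-119) = -1/119 ≈ -0.0084034)
t = -21/94 (t = -(-11 + 32)/(2*(54 - 7)) = -21/(2*47) = -1/2*21/47 = -21/94 ≈ -0.22340)
Q(h) = -21/2162 (Q(h) = -21/94/23 = -21/94*1/23 = -21/2162)
Q(G)*(6 - 1*3) = -21*(6 - 1*3)/2162 = -21*(6 - 3)/2162 = -21/2162*3 = -63/2162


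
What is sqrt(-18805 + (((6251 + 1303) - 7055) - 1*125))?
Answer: I*sqrt(18431) ≈ 135.76*I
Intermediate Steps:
sqrt(-18805 + (((6251 + 1303) - 7055) - 1*125)) = sqrt(-18805 + ((7554 - 7055) - 125)) = sqrt(-18805 + (499 - 125)) = sqrt(-18805 + 374) = sqrt(-18431) = I*sqrt(18431)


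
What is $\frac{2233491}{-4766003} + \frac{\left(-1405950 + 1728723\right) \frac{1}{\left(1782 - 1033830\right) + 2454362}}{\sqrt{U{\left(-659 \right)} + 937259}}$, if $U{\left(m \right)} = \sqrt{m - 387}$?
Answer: $- \frac{2233491}{4766003} + \frac{322773}{1422314 \sqrt{937259 + i \sqrt{1046}}} \approx -0.4684 - 4.0443 \cdot 10^{-9} i$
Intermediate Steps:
$U{\left(m \right)} = \sqrt{-387 + m}$
$\frac{2233491}{-4766003} + \frac{\left(-1405950 + 1728723\right) \frac{1}{\left(1782 - 1033830\right) + 2454362}}{\sqrt{U{\left(-659 \right)} + 937259}} = \frac{2233491}{-4766003} + \frac{\left(-1405950 + 1728723\right) \frac{1}{\left(1782 - 1033830\right) + 2454362}}{\sqrt{\sqrt{-387 - 659} + 937259}} = 2233491 \left(- \frac{1}{4766003}\right) + \frac{322773 \frac{1}{-1032048 + 2454362}}{\sqrt{\sqrt{-1046} + 937259}} = - \frac{2233491}{4766003} + \frac{322773 \cdot \frac{1}{1422314}}{\sqrt{i \sqrt{1046} + 937259}} = - \frac{2233491}{4766003} + \frac{322773 \cdot \frac{1}{1422314}}{\sqrt{937259 + i \sqrt{1046}}} = - \frac{2233491}{4766003} + \frac{322773}{1422314 \sqrt{937259 + i \sqrt{1046}}}$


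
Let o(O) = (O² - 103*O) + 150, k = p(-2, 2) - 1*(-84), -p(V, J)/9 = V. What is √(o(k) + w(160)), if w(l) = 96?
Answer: 12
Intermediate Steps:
p(V, J) = -9*V
k = 102 (k = -9*(-2) - 1*(-84) = 18 + 84 = 102)
o(O) = 150 + O² - 103*O
√(o(k) + w(160)) = √((150 + 102² - 103*102) + 96) = √((150 + 10404 - 10506) + 96) = √(48 + 96) = √144 = 12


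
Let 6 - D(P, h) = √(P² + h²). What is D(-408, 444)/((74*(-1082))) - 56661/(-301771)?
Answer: 2267461161/12081100214 + 15*√101/20017 ≈ 0.19522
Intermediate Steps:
D(P, h) = 6 - √(P² + h²)
D(-408, 444)/((74*(-1082))) - 56661/(-301771) = (6 - √((-408)² + 444²))/((74*(-1082))) - 56661/(-301771) = (6 - √(166464 + 197136))/(-80068) - 56661*(-1/301771) = (6 - √363600)*(-1/80068) + 56661/301771 = (6 - 60*√101)*(-1/80068) + 56661/301771 = (-3/40034 + 15*√101/20017) + 56661/301771 = 2267461161/12081100214 + 15*√101/20017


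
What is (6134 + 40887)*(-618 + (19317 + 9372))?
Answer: 1319926491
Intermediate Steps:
(6134 + 40887)*(-618 + (19317 + 9372)) = 47021*(-618 + 28689) = 47021*28071 = 1319926491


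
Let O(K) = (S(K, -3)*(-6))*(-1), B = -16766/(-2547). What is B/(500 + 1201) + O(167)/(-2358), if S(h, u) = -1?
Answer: 3640495/567550557 ≈ 0.0064144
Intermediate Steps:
B = 16766/2547 (B = -16766*(-1/2547) = 16766/2547 ≈ 6.5826)
O(K) = -6 (O(K) = -1*(-6)*(-1) = 6*(-1) = -6)
B/(500 + 1201) + O(167)/(-2358) = 16766/(2547*(500 + 1201)) - 6/(-2358) = (16766/2547)/1701 - 6*(-1/2358) = (16766/2547)*(1/1701) + 1/393 = 16766/4332447 + 1/393 = 3640495/567550557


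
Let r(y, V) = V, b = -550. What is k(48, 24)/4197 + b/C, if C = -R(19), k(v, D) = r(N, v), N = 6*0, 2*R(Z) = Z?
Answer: 1539204/26581 ≈ 57.906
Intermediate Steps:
R(Z) = Z/2
N = 0
k(v, D) = v
C = -19/2 ≈ -9.5000
k(48, 24)/4197 + b/C = 48/4197 - 550/(-19/2) = 48*(1/4197) - 550*(-2/19) = 16/1399 + 1100/19 = 1539204/26581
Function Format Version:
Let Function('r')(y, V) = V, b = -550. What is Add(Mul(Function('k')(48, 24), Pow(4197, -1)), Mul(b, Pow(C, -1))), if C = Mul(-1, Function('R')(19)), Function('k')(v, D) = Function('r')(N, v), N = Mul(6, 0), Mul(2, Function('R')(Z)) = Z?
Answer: Rational(1539204, 26581) ≈ 57.906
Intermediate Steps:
Function('R')(Z) = Mul(Rational(1, 2), Z)
N = 0
Function('k')(v, D) = v
C = Rational(-19, 2) (C = Mul(-1, Mul(Rational(1, 2), 19)) = Mul(-1, Rational(19, 2)) = Rational(-19, 2) ≈ -9.5000)
Add(Mul(Function('k')(48, 24), Pow(4197, -1)), Mul(b, Pow(C, -1))) = Add(Mul(48, Pow(4197, -1)), Mul(-550, Pow(Rational(-19, 2), -1))) = Add(Mul(48, Rational(1, 4197)), Mul(-550, Rational(-2, 19))) = Add(Rational(16, 1399), Rational(1100, 19)) = Rational(1539204, 26581)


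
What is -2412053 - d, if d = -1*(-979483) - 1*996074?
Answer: -2395462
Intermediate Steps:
d = -16591 (d = 979483 - 996074 = -16591)
-2412053 - d = -2412053 - 1*(-16591) = -2412053 + 16591 = -2395462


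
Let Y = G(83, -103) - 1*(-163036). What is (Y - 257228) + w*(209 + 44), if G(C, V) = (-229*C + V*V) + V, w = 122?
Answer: -71827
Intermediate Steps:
G(C, V) = V + V² - 229*C (G(C, V) = (-229*C + V²) + V = (V² - 229*C) + V = V + V² - 229*C)
Y = 154535 (Y = (-103 + (-103)² - 229*83) - 1*(-163036) = (-103 + 10609 - 19007) + 163036 = -8501 + 163036 = 154535)
(Y - 257228) + w*(209 + 44) = (154535 - 257228) + 122*(209 + 44) = -102693 + 122*253 = -102693 + 30866 = -71827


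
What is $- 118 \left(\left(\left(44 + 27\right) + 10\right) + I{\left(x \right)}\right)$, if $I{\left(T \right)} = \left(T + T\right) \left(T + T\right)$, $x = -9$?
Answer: $-47790$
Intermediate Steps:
$I{\left(T \right)} = 4 T^{2}$ ($I{\left(T \right)} = 2 T 2 T = 4 T^{2}$)
$- 118 \left(\left(\left(44 + 27\right) + 10\right) + I{\left(x \right)}\right) = - 118 \left(\left(\left(44 + 27\right) + 10\right) + 4 \left(-9\right)^{2}\right) = - 118 \left(\left(71 + 10\right) + 4 \cdot 81\right) = - 118 \left(81 + 324\right) = \left(-118\right) 405 = -47790$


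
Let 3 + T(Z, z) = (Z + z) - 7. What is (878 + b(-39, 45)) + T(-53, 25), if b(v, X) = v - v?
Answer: 840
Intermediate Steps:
b(v, X) = 0
T(Z, z) = -10 + Z + z (T(Z, z) = -3 + ((Z + z) - 7) = -3 + (-7 + Z + z) = -10 + Z + z)
(878 + b(-39, 45)) + T(-53, 25) = (878 + 0) + (-10 - 53 + 25) = 878 - 38 = 840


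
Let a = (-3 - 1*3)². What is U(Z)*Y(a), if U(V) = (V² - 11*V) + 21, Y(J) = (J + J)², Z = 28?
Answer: 2576448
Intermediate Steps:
a = 36 (a = (-3 - 3)² = (-6)² = 36)
Y(J) = 4*J² (Y(J) = (2*J)² = 4*J²)
U(V) = 21 + V² - 11*V
U(Z)*Y(a) = (21 + 28² - 11*28)*(4*36²) = (21 + 784 - 308)*(4*1296) = 497*5184 = 2576448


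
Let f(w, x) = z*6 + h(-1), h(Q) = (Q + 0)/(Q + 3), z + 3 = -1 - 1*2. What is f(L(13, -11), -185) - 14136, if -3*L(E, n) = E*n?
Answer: -28345/2 ≈ -14173.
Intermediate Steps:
z = -6 (z = -3 + (-1 - 1*2) = -3 + (-1 - 2) = -3 - 3 = -6)
h(Q) = Q/(3 + Q)
L(E, n) = -E*n/3
f(w, x) = -73/2 (f(w, x) = -6*6 - 1/(3 - 1) = -36 - 1/2 = -36 - 1*½ = -36 - ½ = -73/2)
f(L(13, -11), -185) - 14136 = -73/2 - 14136 = -28345/2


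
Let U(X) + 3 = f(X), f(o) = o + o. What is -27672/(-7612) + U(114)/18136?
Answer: 125893023/34512808 ≈ 3.6477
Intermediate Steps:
f(o) = 2*o
U(X) = -3 + 2*X
-27672/(-7612) + U(114)/18136 = -27672/(-7612) + (-3 + 2*114)/18136 = -27672*(-1/7612) + (-3 + 228)*(1/18136) = 6918/1903 + 225*(1/18136) = 6918/1903 + 225/18136 = 125893023/34512808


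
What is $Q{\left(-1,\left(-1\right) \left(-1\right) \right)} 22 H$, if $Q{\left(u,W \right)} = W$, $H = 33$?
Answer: $726$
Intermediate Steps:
$Q{\left(-1,\left(-1\right) \left(-1\right) \right)} 22 H = \left(-1\right) \left(-1\right) 22 \cdot 33 = 1 \cdot 22 \cdot 33 = 22 \cdot 33 = 726$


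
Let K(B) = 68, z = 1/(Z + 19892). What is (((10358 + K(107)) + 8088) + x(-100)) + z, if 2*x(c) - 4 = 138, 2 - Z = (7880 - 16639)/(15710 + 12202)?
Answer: 10320066294807/555290087 ≈ 18585.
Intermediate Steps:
Z = 64583/27912 (Z = 2 - (7880 - 16639)/(15710 + 12202) = 2 - (-8759)/27912 = 2 - 1*(-8759/27912) = 2 + 8759/27912 = 64583/27912 ≈ 2.3138)
x(c) = 71 (x(c) = 2 + (½)*138 = 2 + 69 = 71)
z = 27912/555290087 (z = 1/(64583/27912 + 19892) = 1/(555290087/27912) = 27912/555290087 ≈ 5.0266e-5)
(((10358 + K(107)) + 8088) + x(-100)) + z = (((10358 + 68) + 8088) + 71) + 27912/555290087 = ((10426 + 8088) + 71) + 27912/555290087 = (18514 + 71) + 27912/555290087 = 18585 + 27912/555290087 = 10320066294807/555290087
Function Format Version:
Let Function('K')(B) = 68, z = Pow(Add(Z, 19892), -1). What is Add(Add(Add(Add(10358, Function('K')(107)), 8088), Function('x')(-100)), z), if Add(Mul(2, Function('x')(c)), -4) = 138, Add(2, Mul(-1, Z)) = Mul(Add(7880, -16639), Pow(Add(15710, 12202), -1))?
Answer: Rational(10320066294807, 555290087) ≈ 18585.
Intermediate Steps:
Z = Rational(64583, 27912) (Z = Add(2, Mul(-1, Mul(Add(7880, -16639), Pow(Add(15710, 12202), -1)))) = Add(2, Mul(-1, Mul(-8759, Pow(27912, -1)))) = Add(2, Mul(-1, Mul(-8759, Rational(1, 27912)))) = Add(2, Mul(-1, Rational(-8759, 27912))) = Add(2, Rational(8759, 27912)) = Rational(64583, 27912) ≈ 2.3138)
Function('x')(c) = 71 (Function('x')(c) = Add(2, Mul(Rational(1, 2), 138)) = Add(2, 69) = 71)
z = Rational(27912, 555290087) (z = Pow(Add(Rational(64583, 27912), 19892), -1) = Pow(Rational(555290087, 27912), -1) = Rational(27912, 555290087) ≈ 5.0266e-5)
Add(Add(Add(Add(10358, Function('K')(107)), 8088), Function('x')(-100)), z) = Add(Add(Add(Add(10358, 68), 8088), 71), Rational(27912, 555290087)) = Add(Add(Add(10426, 8088), 71), Rational(27912, 555290087)) = Add(Add(18514, 71), Rational(27912, 555290087)) = Add(18585, Rational(27912, 555290087)) = Rational(10320066294807, 555290087)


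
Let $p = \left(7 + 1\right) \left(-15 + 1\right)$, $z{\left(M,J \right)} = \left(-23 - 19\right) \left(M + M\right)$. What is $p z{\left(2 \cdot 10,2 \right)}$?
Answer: $188160$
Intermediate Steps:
$z{\left(M,J \right)} = - 84 M$ ($z{\left(M,J \right)} = - 42 \cdot 2 M = - 84 M$)
$p = -112$ ($p = 8 \left(-14\right) = -112$)
$p z{\left(2 \cdot 10,2 \right)} = - 112 \left(- 84 \cdot 2 \cdot 10\right) = - 112 \left(\left(-84\right) 20\right) = \left(-112\right) \left(-1680\right) = 188160$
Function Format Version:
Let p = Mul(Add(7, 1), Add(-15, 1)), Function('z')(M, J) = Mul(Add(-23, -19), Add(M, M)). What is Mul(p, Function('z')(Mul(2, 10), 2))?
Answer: 188160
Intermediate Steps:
Function('z')(M, J) = Mul(-84, M) (Function('z')(M, J) = Mul(-42, Mul(2, M)) = Mul(-84, M))
p = -112 (p = Mul(8, -14) = -112)
Mul(p, Function('z')(Mul(2, 10), 2)) = Mul(-112, Mul(-84, Mul(2, 10))) = Mul(-112, Mul(-84, 20)) = Mul(-112, -1680) = 188160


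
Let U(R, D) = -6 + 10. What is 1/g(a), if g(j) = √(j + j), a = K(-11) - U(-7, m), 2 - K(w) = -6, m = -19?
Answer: √2/4 ≈ 0.35355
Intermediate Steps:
K(w) = 8 (K(w) = 2 - 1*(-6) = 2 + 6 = 8)
U(R, D) = 4
a = 4 (a = 8 - 1*4 = 8 - 4 = 4)
g(j) = √2*√j (g(j) = √(2*j) = √2*√j)
1/g(a) = 1/(√2*√4) = 1/(√2*2) = 1/(2*√2) = √2/4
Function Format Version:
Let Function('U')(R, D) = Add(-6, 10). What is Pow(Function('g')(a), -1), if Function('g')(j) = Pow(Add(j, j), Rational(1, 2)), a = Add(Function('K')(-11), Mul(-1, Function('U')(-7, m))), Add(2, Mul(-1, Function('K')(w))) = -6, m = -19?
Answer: Mul(Rational(1, 4), Pow(2, Rational(1, 2))) ≈ 0.35355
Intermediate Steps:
Function('K')(w) = 8 (Function('K')(w) = Add(2, Mul(-1, -6)) = Add(2, 6) = 8)
Function('U')(R, D) = 4
a = 4 (a = Add(8, Mul(-1, 4)) = Add(8, -4) = 4)
Function('g')(j) = Mul(Pow(2, Rational(1, 2)), Pow(j, Rational(1, 2))) (Function('g')(j) = Pow(Mul(2, j), Rational(1, 2)) = Mul(Pow(2, Rational(1, 2)), Pow(j, Rational(1, 2))))
Pow(Function('g')(a), -1) = Pow(Mul(Pow(2, Rational(1, 2)), Pow(4, Rational(1, 2))), -1) = Pow(Mul(Pow(2, Rational(1, 2)), 2), -1) = Pow(Mul(2, Pow(2, Rational(1, 2))), -1) = Mul(Rational(1, 4), Pow(2, Rational(1, 2)))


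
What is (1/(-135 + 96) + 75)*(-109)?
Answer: -318716/39 ≈ -8172.2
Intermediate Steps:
(1/(-135 + 96) + 75)*(-109) = (1/(-39) + 75)*(-109) = (-1/39 + 75)*(-109) = (2924/39)*(-109) = -318716/39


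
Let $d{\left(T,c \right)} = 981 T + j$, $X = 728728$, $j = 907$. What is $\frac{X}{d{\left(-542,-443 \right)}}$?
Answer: $- \frac{728728}{530795} \approx -1.3729$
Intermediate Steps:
$d{\left(T,c \right)} = 907 + 981 T$ ($d{\left(T,c \right)} = 981 T + 907 = 907 + 981 T$)
$\frac{X}{d{\left(-542,-443 \right)}} = \frac{728728}{907 + 981 \left(-542\right)} = \frac{728728}{907 - 531702} = \frac{728728}{-530795} = 728728 \left(- \frac{1}{530795}\right) = - \frac{728728}{530795}$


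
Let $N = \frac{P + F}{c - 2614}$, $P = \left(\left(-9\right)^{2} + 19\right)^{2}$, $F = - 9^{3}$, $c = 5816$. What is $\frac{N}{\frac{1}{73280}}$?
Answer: $\frac{339689440}{1601} \approx 2.1217 \cdot 10^{5}$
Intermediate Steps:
$F = -729$ ($F = \left(-1\right) 729 = -729$)
$P = 10000$ ($P = \left(81 + 19\right)^{2} = 100^{2} = 10000$)
$N = \frac{9271}{3202}$ ($N = \frac{10000 - 729}{5816 - 2614} = \frac{9271}{3202} \approx 2.8954$)
$\frac{N}{\frac{1}{73280}} = \frac{9271}{3202 \cdot \frac{1}{73280}} = \frac{9271 \frac{1}{\frac{1}{73280}}}{3202} = \frac{9271}{3202} \cdot 73280 = \frac{339689440}{1601}$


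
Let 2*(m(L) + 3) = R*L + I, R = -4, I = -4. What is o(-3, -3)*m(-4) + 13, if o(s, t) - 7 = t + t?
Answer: 16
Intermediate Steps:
o(s, t) = 7 + 2*t (o(s, t) = 7 + (t + t) = 7 + 2*t)
m(L) = -5 - 2*L (m(L) = -3 + (-4*L - 4)/2 = -3 + (-4 - 4*L)/2 = -3 + (-2 - 2*L) = -5 - 2*L)
o(-3, -3)*m(-4) + 13 = (7 + 2*(-3))*(-5 - 2*(-4)) + 13 = (7 - 6)*(-5 + 8) + 13 = 1*3 + 13 = 3 + 13 = 16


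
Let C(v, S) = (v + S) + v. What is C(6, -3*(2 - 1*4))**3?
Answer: 5832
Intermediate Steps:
C(v, S) = S + 2*v (C(v, S) = (S + v) + v = S + 2*v)
C(6, -3*(2 - 1*4))**3 = (-3*(2 - 1*4) + 2*6)**3 = (-3*(2 - 4) + 12)**3 = (-3*(-2) + 12)**3 = (6 + 12)**3 = 18**3 = 5832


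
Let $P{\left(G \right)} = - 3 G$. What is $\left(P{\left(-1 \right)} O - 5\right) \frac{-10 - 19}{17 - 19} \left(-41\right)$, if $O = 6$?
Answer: $- \frac{15457}{2} \approx -7728.5$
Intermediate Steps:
$\left(P{\left(-1 \right)} O - 5\right) \frac{-10 - 19}{17 - 19} \left(-41\right) = \left(\left(-3\right) \left(-1\right) 6 - 5\right) \frac{-10 - 19}{17 - 19} \left(-41\right) = \left(3 \cdot 6 - 5\right) \left(- \frac{29}{-2}\right) \left(-41\right) = \left(18 - 5\right) \left(\left(-29\right) \left(- \frac{1}{2}\right)\right) \left(-41\right) = 13 \cdot \frac{29}{2} \left(-41\right) = \frac{377}{2} \left(-41\right) = - \frac{15457}{2}$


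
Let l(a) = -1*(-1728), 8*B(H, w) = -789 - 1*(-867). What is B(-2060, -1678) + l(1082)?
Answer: 6951/4 ≈ 1737.8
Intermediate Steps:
B(H, w) = 39/4 (B(H, w) = (-789 - 1*(-867))/8 = (-789 + 867)/8 = (⅛)*78 = 39/4)
l(a) = 1728
B(-2060, -1678) + l(1082) = 39/4 + 1728 = 6951/4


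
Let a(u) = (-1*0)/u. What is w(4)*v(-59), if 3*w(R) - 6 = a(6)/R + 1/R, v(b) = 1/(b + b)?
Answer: -25/1416 ≈ -0.017655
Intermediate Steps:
v(b) = 1/(2*b)
a(u) = 0 (a(u) = 0/u = 0)
w(R) = 2 + 1/(3*R) (w(R) = 2 + (0/R + 1/R)/3 = 2 + (0 + 1/R)/3 = 2 + 1/(3*R))
w(4)*v(-59) = (2 + (⅓)/4)*((½)/(-59)) = (2 + (⅓)*(¼))*((½)*(-1/59)) = (2 + 1/12)*(-1/118) = (25/12)*(-1/118) = -25/1416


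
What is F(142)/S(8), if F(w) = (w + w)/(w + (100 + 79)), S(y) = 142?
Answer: 2/321 ≈ 0.0062305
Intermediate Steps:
F(w) = 2*w/(179 + w) (F(w) = (2*w)/(w + 179) = (2*w)/(179 + w) = 2*w/(179 + w))
F(142)/S(8) = (2*142/(179 + 142))/142 = (2*142/321)*(1/142) = (2*142*(1/321))*(1/142) = (284/321)*(1/142) = 2/321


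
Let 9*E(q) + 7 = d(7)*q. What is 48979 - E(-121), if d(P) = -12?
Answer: 439366/9 ≈ 48818.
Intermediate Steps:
E(q) = -7/9 - 4*q/3 (E(q) = -7/9 + (-12*q)/9 = -7/9 - 4*q/3)
48979 - E(-121) = 48979 - (-7/9 - 4/3*(-121)) = 48979 - (-7/9 + 484/3) = 48979 - 1*1445/9 = 48979 - 1445/9 = 439366/9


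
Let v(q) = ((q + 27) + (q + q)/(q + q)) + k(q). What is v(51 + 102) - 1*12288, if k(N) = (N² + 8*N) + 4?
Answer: 12530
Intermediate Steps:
k(N) = 4 + N² + 8*N
v(q) = 32 + q² + 9*q (v(q) = ((q + 27) + (q + q)/(q + q)) + (4 + q² + 8*q) = ((27 + q) + (2*q)/((2*q))) + (4 + q² + 8*q) = ((27 + q) + (2*q)*(1/(2*q))) + (4 + q² + 8*q) = ((27 + q) + 1) + (4 + q² + 8*q) = (28 + q) + (4 + q² + 8*q) = 32 + q² + 9*q)
v(51 + 102) - 1*12288 = (32 + (51 + 102)² + 9*(51 + 102)) - 1*12288 = (32 + 153² + 9*153) - 12288 = (32 + 23409 + 1377) - 12288 = 24818 - 12288 = 12530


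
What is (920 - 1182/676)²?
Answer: 96328916161/114244 ≈ 8.4319e+5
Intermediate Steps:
(920 - 1182/676)² = (920 - 1182*1/676)² = (920 - 591/338)² = (310369/338)² = 96328916161/114244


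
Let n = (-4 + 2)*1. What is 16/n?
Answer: -8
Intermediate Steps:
n = -2 (n = -2*1 = -2)
16/n = 16/(-2) = 16*(-1/2) = -8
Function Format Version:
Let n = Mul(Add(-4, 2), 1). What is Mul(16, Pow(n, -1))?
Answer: -8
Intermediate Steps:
n = -2 (n = Mul(-2, 1) = -2)
Mul(16, Pow(n, -1)) = Mul(16, Pow(-2, -1)) = Mul(16, Rational(-1, 2)) = -8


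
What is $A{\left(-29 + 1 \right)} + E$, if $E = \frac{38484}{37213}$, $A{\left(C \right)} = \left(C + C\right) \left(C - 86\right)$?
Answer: $\frac{237606276}{37213} \approx 6385.0$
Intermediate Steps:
$A{\left(C \right)} = 2 C \left(-86 + C\right)$
$E = \frac{38484}{37213}$ ($E = 38484 \cdot \frac{1}{37213} = \frac{38484}{37213} \approx 1.0342$)
$A{\left(-29 + 1 \right)} + E = 2 \left(-29 + 1\right) \left(-86 + \left(-29 + 1\right)\right) + \frac{38484}{37213} = 2 \left(-28\right) \left(-86 - 28\right) + \frac{38484}{37213} = 2 \left(-28\right) \left(-114\right) + \frac{38484}{37213} = 6384 + \frac{38484}{37213} = \frac{237606276}{37213}$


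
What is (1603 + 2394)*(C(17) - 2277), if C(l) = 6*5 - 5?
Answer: -9001244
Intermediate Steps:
C(l) = 25 (C(l) = 30 - 5 = 25)
(1603 + 2394)*(C(17) - 2277) = (1603 + 2394)*(25 - 2277) = 3997*(-2252) = -9001244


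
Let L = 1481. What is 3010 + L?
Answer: 4491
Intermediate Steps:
3010 + L = 3010 + 1481 = 4491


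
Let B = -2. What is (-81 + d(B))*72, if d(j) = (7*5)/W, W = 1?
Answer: -3312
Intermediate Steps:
d(j) = 35 (d(j) = (7*5)/1 = 35*1 = 35)
(-81 + d(B))*72 = (-81 + 35)*72 = -46*72 = -3312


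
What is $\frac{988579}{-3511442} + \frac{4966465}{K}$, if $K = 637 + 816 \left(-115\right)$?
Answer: $- \frac{1593781120097}{29752448066} \approx -53.568$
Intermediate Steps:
$K = -93203$ ($K = 637 - 93840 = -93203$)
$\frac{988579}{-3511442} + \frac{4966465}{K} = \frac{988579}{-3511442} + \frac{4966465}{-93203} = 988579 \left(- \frac{1}{3511442}\right) + 4966465 \left(- \frac{1}{93203}\right) = - \frac{988579}{3511442} - \frac{4966465}{93203} = - \frac{1593781120097}{29752448066}$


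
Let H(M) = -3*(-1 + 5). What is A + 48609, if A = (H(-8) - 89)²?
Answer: 58810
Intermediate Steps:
H(M) = -12 (H(M) = -3*4 = -12)
A = 10201 (A = (-12 - 89)² = (-101)² = 10201)
A + 48609 = 10201 + 48609 = 58810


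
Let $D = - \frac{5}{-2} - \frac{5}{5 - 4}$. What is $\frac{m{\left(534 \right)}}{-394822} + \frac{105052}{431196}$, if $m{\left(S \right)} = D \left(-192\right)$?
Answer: $\frac{5158733333}{21280708389} \approx 0.24241$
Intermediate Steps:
$D = - \frac{5}{2}$ ($D = \left(-5\right) \left(- \frac{1}{2}\right) - \frac{5}{5 - 4} = \frac{5}{2} - \frac{5}{1} = \frac{5}{2} - 5 = - \frac{5}{2} \approx -2.5$)
$m{\left(S \right)} = 480$ ($m{\left(S \right)} = \left(- \frac{5}{2}\right) \left(-192\right) = 480$)
$\frac{m{\left(534 \right)}}{-394822} + \frac{105052}{431196} = \frac{480}{-394822} + \frac{105052}{431196} = 480 \left(- \frac{1}{394822}\right) + 105052 \cdot \frac{1}{431196} = - \frac{240}{197411} + \frac{26263}{107799} = \frac{5158733333}{21280708389}$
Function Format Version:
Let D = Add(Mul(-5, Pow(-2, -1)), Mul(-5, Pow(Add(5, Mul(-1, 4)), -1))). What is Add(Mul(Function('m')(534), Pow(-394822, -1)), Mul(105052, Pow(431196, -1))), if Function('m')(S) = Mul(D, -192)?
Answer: Rational(5158733333, 21280708389) ≈ 0.24241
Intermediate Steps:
D = Rational(-5, 2) (D = Add(Mul(-5, Rational(-1, 2)), Mul(-5, Pow(Add(5, -4), -1))) = Add(Rational(5, 2), Mul(-5, Pow(1, -1))) = Add(Rational(5, 2), Mul(-5, 1)) = Add(Rational(5, 2), -5) = Rational(-5, 2) ≈ -2.5000)
Function('m')(S) = 480 (Function('m')(S) = Mul(Rational(-5, 2), -192) = 480)
Add(Mul(Function('m')(534), Pow(-394822, -1)), Mul(105052, Pow(431196, -1))) = Add(Mul(480, Pow(-394822, -1)), Mul(105052, Pow(431196, -1))) = Add(Mul(480, Rational(-1, 394822)), Mul(105052, Rational(1, 431196))) = Add(Rational(-240, 197411), Rational(26263, 107799)) = Rational(5158733333, 21280708389)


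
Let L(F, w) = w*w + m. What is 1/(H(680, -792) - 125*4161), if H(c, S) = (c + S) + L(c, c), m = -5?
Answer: -1/57842 ≈ -1.7288e-5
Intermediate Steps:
L(F, w) = -5 + w² (L(F, w) = w*w - 5 = w² - 5 = -5 + w²)
H(c, S) = -5 + S + c + c² (H(c, S) = (c + S) + (-5 + c²) = (S + c) + (-5 + c²) = -5 + S + c + c²)
1/(H(680, -792) - 125*4161) = 1/((-5 - 792 + 680 + 680²) - 125*4161) = 1/((-5 - 792 + 680 + 462400) - 520125) = 1/(462283 - 520125) = 1/(-57842) = -1/57842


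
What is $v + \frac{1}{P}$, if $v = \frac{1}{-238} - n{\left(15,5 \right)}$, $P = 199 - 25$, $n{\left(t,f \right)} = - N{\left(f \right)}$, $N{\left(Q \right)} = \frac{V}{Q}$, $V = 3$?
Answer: $\frac{31139}{51765} \approx 0.60155$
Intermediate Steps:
$N{\left(Q \right)} = \frac{3}{Q}$
$n{\left(t,f \right)} = - \frac{3}{f}$
$P = 174$ ($P = 199 - 25 = 174$)
$v = \frac{709}{1190}$ ($v = \frac{1}{-238} - - \frac{3}{5} = - \frac{1}{238} - \left(-3\right) \frac{1}{5} = - \frac{1}{238} - - \frac{3}{5} = - \frac{1}{238} + \frac{3}{5} = \frac{709}{1190} \approx 0.5958$)
$v + \frac{1}{P} = \frac{709}{1190} + \frac{1}{174} = \frac{31139}{51765}$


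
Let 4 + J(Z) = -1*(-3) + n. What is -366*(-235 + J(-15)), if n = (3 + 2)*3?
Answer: 80886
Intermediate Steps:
n = 15 (n = 5*3 = 15)
J(Z) = 14 (J(Z) = -4 + (-1*(-3) + 15) = -4 + (3 + 15) = -4 + 18 = 14)
-366*(-235 + J(-15)) = -366*(-235 + 14) = -366*(-221) = 80886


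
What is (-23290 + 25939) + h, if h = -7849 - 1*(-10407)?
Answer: 5207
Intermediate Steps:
h = 2558 (h = -7849 + 10407 = 2558)
(-23290 + 25939) + h = (-23290 + 25939) + 2558 = 2649 + 2558 = 5207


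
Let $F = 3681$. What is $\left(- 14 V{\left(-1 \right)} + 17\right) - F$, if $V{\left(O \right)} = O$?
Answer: $-3650$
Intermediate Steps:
$\left(- 14 V{\left(-1 \right)} + 17\right) - F = \left(\left(-14\right) \left(-1\right) + 17\right) - 3681 = \left(14 + 17\right) - 3681 = 31 - 3681 = -3650$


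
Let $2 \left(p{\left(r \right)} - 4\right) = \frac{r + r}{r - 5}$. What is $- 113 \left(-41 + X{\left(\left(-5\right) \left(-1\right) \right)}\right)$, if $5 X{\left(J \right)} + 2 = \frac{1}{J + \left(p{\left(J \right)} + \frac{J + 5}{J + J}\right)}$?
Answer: $\text{NaN} \approx \text{NaN}$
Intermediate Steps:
$p{\left(r \right)} = 4 + \frac{r}{-5 + r}$ ($p{\left(r \right)} = 4 + \frac{\left(r + r\right) \frac{1}{r - 5}}{2} = 4 + \frac{2 r \frac{1}{-5 + r}}{2} = 4 + \frac{r}{-5 + r}$)
$X{\left(J \right)} = - \frac{2}{5} + \frac{1}{5 \left(J + \frac{5 + J}{2 J} + \frac{5 \left(-4 + J\right)}{-5 + J}\right)}$ ($X{\left(J \right)} = - \frac{2}{5} + \frac{1}{5 \left(J + \left(\frac{5 \left(-4 + J\right)}{-5 + J} + \frac{J + 5}{J + J}\right)\right)} = - \frac{2}{5} + \frac{1}{5 \left(J + \left(\frac{5 \left(-4 + J\right)}{-5 + J} + \frac{5 + J}{2 J}\right)\right)} = - \frac{2}{5} + \frac{1}{5 \left(J + \left(\frac{5 + J}{2 J} + \frac{5 \left(-4 + J\right)}{-5 + J}\right)\right)} = - \frac{2}{5} + \frac{1}{5 \left(J + \frac{5 + J}{2 J} + \frac{5 \left(-4 + J\right)}{-5 + J}\right)}$)
$- 113 \left(-41 + X{\left(\left(-5\right) \left(-1\right) \right)}\right) = - 113 \left(-41 + \frac{2 \left(25 - 2 \left(\left(-5\right) \left(-1\right)\right)^{3} + 35 \left(\left(-5\right) \left(-1\right)\right)\right)}{5 \left(-25 + \left(\left(-5\right) \left(-1\right)\right)^{2} - 40 \left(\left(-5\right) \left(-1\right)\right) + 2 \left(\left(-5\right) \left(-1\right)\right)^{3}\right)}\right) = - 113 \left(-41 + \frac{2 \left(25 - 2 \cdot 5^{3} + 35 \cdot 5\right)}{5 \left(-25 + 5^{2} - 200 + 2 \cdot 5^{3}\right)}\right) = - 113 \left(-41 + \frac{2 \left(25 - 250 + 175\right)}{5 \left(-25 + 25 - 200 + 2 \cdot 125\right)}\right) = - 113 \left(-41 + \frac{2 \left(25 - 250 + 175\right)}{5 \left(-25 + 25 - 200 + 250\right)}\right) = - 113 \left(-41 + \frac{2}{5} \cdot \frac{1}{50} \left(-50\right)\right) = - 113 \left(-41 - \frac{2}{5}\right) = \left(-113\right) \left(- \frac{207}{5}\right) = \frac{23391}{5}$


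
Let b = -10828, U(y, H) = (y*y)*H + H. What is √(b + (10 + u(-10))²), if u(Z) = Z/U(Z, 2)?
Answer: I*√109446403/101 ≈ 103.58*I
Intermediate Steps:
U(y, H) = H + H*y² (U(y, H) = y²*H + H = H*y² + H = H + H*y²)
u(Z) = Z/(2 + 2*Z²) (u(Z) = Z/((2*(1 + Z²))) = Z/(2 + 2*Z²))
√(b + (10 + u(-10))²) = √(-10828 + (10 + (½)*(-10)/(1 + (-10)²))²) = √(-10828 + (10 + (½)*(-10)/(1 + 100))²) = √(-10828 + (10 + (½)*(-10)/101)²) = √(-10828 + (10 + (½)*(-10)*(1/101))²) = √(-10828 + (10 - 5/101)²) = √(-10828 + (1005/101)²) = √(-10828 + 1010025/10201) = √(-109446403/10201) = I*√109446403/101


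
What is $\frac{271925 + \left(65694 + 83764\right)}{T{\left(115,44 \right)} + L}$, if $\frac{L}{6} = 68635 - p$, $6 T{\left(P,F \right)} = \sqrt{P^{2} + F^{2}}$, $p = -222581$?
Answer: $\frac{26506109893248}{109909559203015} - \frac{2528298 \sqrt{15161}}{109909559203015} \approx 0.24116$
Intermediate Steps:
$T{\left(P,F \right)} = \frac{\sqrt{F^{2} + P^{2}}}{6}$ ($T{\left(P,F \right)} = \frac{\sqrt{P^{2} + F^{2}}}{6} = \frac{\sqrt{F^{2} + P^{2}}}{6}$)
$L = 1747296$ ($L = 6 \left(68635 - -222581\right) = 6 \left(68635 + 222581\right) = 6 \cdot 291216 = 1747296$)
$\frac{271925 + \left(65694 + 83764\right)}{T{\left(115,44 \right)} + L} = \frac{271925 + \left(65694 + 83764\right)}{\frac{\sqrt{44^{2} + 115^{2}}}{6} + 1747296} = \frac{271925 + 149458}{\frac{\sqrt{1936 + 13225}}{6} + 1747296} = \frac{421383}{\frac{\sqrt{15161}}{6} + 1747296} = \frac{421383}{1747296 + \frac{\sqrt{15161}}{6}}$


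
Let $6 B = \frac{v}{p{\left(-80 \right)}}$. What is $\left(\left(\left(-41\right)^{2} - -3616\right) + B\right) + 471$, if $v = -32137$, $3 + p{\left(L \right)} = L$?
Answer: $\frac{2904601}{498} \approx 5832.5$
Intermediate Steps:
$p{\left(L \right)} = -3 + L$
$B = \frac{32137}{498}$ ($B = \frac{\left(-32137\right) \frac{1}{-3 - 80}}{6} = \frac{\left(-32137\right) \frac{1}{-83}}{6} = \frac{\left(-32137\right) \left(- \frac{1}{83}\right)}{6} = \frac{1}{6} \cdot \frac{32137}{83} = \frac{32137}{498} \approx 64.532$)
$\left(\left(\left(-41\right)^{2} - -3616\right) + B\right) + 471 = \left(\left(\left(-41\right)^{2} - -3616\right) + \frac{32137}{498}\right) + 471 = \left(\left(1681 + 3616\right) + \frac{32137}{498}\right) + 471 = \left(5297 + \frac{32137}{498}\right) + 471 = \frac{2670043}{498} + 471 = \frac{2904601}{498}$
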